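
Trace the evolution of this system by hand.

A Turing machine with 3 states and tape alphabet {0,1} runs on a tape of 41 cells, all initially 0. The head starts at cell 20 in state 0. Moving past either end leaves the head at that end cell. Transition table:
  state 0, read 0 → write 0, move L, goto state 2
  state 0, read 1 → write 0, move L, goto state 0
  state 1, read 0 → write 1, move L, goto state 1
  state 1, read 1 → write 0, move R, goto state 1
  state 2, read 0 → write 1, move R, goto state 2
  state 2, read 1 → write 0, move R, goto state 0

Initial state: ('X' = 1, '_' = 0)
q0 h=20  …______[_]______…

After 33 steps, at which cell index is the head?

0) q0 h=20  …______[_]______…
1) q2 h=19  …______[_]______…
2) q2 h=20  …_____X[_]______…
3) q2 h=21  …____XX[_]______…
4) q2 h=22  …___XXX[_]______…
5) q2 h=23  …__XXXX[_]______…
6) q2 h=24  …_XXXXX[_]______…
7) q2 h=25  …XXXXXX[_]______…
8) q2 h=26  …XXXXXX[_]______…
9) q2 h=27  …XXXXXX[_]______…
10) q2 h=28  …XXXXXX[_]______…
11) q2 h=29  …XXXXXX[_]______…
12) q2 h=30  …XXXXXX[_]______…
13) q2 h=31  …XXXXXX[_]______…
14) q2 h=32  …XXXXXX[_]______…
15) q2 h=33  …XXXXXX[_]______…
16) q2 h=34  …XXXXXX[_]______|
17) q2 h=35  …XXXXXX[_]_____|
18) q2 h=36  …XXXXXX[_]____|
19) q2 h=37  …XXXXXX[_]___|
20) q2 h=38  …XXXXXX[_]__|
21) q2 h=39  …XXXXXX[_]_|
22) q2 h=40  …XXXXXX[_]|
23) q2 h=40  …XXXXXX[X]|
24) q0 h=40  …XXXXXX[_]|
25) q2 h=39  …XXXXXX[X]_|
26) q0 h=40  …XXXXX_[_]|
27) q2 h=39  …XXXXXX[_]_|
28) q2 h=40  …XXXXXX[_]|
29) q2 h=40  …XXXXXX[X]|
30) q0 h=40  …XXXXXX[_]|
31) q2 h=39  …XXXXXX[X]_|
32) q0 h=40  …XXXXX_[_]|
33) q2 h=39  …XXXXXX[_]_|

39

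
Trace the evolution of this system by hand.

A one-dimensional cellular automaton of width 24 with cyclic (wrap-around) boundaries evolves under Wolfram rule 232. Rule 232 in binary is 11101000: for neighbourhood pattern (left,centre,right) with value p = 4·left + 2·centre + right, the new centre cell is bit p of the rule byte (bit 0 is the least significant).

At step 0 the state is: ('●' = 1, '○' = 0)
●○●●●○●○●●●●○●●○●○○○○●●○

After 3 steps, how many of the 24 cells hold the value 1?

t=0: ●○●●●○●○●●●●○●●○●○○○○●●○
t=1: ○●●●●●○●●●●●●●●●○○○○○●●●
t=2: ●●●●●●●●●●●●●●●●○○○○○●●●
t=3: ●●●●●●●●●●●●●●●●○○○○○●●●

19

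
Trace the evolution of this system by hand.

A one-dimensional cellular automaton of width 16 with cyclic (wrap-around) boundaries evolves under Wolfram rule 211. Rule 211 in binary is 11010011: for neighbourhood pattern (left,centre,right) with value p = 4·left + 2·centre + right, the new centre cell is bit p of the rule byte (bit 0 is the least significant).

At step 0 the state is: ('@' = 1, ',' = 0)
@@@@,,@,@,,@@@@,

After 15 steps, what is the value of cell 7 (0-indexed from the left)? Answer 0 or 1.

1

t=0: @@@@,,@,@,,@@@@,
t=1: ,@@@@@,,,@@,@@@,
t=2: @,@@@@@@@,@,,@@@
t=3: @,,@@@@@@,,@@,@@
t=4: @@@,@@@@@@@,@,,@
t=5: @@@,,@@@@@@,,@@,
t=6: ,@@@@,@@@@@@@,@,
t=7: @,@@@,,@@@@@@,,@
t=8: @,,@@@@,@@@@@@@,
t=9: ,@@,@@@,,@@@@@@,
t=10: @,@,,@@@@,@@@@@@
t=11: @,,@@,@@@,,@@@@@
t=12: @@@,@,,@@@@,@@@@
t=13: @@@,,@@,@@@,,@@@
t=14: @@@@@,@,,@@@@,@@
t=15: @@@@@,,@@,@@@,,@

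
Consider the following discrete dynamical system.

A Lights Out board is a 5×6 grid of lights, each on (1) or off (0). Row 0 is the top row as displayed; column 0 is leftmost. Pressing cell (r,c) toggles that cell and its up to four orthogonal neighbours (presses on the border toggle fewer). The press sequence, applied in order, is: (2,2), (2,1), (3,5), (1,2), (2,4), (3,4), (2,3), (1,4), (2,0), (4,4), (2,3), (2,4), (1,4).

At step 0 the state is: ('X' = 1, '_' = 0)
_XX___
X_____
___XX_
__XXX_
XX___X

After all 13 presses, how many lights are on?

11

k=0  _XX___
X_____
___XX_
__XXX_
XX___X
k=1  _XX___
X_X___
_XX_X_
___XX_
XX___X
k=2  _XX___
XXX___
X___X_
_X_XX_
XX___X
k=3  _XX___
XXX___
X___XX
_X_X_X
XX____
k=4  _X____
X__X__
X_X_XX
_X_X_X
XX____
k=5  _X____
X__XX_
X_XX__
_X_XXX
XX____
k=6  _X____
X__XX_
X_XXX_
_X____
XX__X_
k=7  _X____
X___X_
X_____
_X_X__
XX__X_
k=8  _X__X_
X__X_X
X___X_
_X_X__
XX__X_
k=9  _X__X_
___X_X
_X__X_
XX_X__
XX__X_
k=10  _X__X_
___X_X
_X__X_
XX_XX_
XX_X_X
k=11  _X__X_
_____X
_XXX__
XX__X_
XX_X_X
k=12  _X__X_
____XX
_XX_XX
XX____
XX_X_X
k=13  _X____
___X__
_XX__X
XX____
XX_X_X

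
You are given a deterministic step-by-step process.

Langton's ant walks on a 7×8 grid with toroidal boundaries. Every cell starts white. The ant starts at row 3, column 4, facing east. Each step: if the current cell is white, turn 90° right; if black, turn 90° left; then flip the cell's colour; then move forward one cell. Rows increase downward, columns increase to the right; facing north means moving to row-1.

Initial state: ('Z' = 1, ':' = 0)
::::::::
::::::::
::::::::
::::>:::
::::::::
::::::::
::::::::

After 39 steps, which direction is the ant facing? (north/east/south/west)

south

step 0: ::::::::
::::::::
::::::::
::::>:::
::::::::
::::::::
::::::::
step 1: ::::::::
::::::::
::::::::
::::Z:::
::::v:::
::::::::
::::::::
step 2: ::::::::
::::::::
::::::::
::::Z:::
:::<Z:::
::::::::
::::::::
step 3: ::::::::
::::::::
::::::::
:::^Z:::
:::ZZ:::
::::::::
::::::::
step 4: ::::::::
::::::::
::::::::
:::Z>:::
:::ZZ:::
::::::::
::::::::
step 5: ::::::::
::::::::
::::^:::
:::Z::::
:::ZZ:::
::::::::
::::::::
step 6: ::::::::
::::::::
::::Z>::
:::Z::::
:::ZZ:::
::::::::
::::::::
step 7: ::::::::
::::::::
::::ZZ::
:::Z:v::
:::ZZ:::
::::::::
::::::::
step 8: ::::::::
::::::::
::::ZZ::
:::Z<Z::
:::ZZ:::
::::::::
::::::::
step 9: ::::::::
::::::::
::::^Z::
:::ZZZ::
:::ZZ:::
::::::::
::::::::
step 10: ::::::::
::::::::
:::<:Z::
:::ZZZ::
:::ZZ:::
::::::::
::::::::
step 11: ::::::::
:::^::::
:::Z:Z::
:::ZZZ::
:::ZZ:::
::::::::
::::::::
step 12: ::::::::
:::Z>:::
:::Z:Z::
:::ZZZ::
:::ZZ:::
::::::::
::::::::
step 13: ::::::::
:::ZZ:::
:::ZvZ::
:::ZZZ::
:::ZZ:::
::::::::
::::::::
step 14: ::::::::
:::ZZ:::
:::<ZZ::
:::ZZZ::
:::ZZ:::
::::::::
::::::::
step 15: ::::::::
:::ZZ:::
::::ZZ::
:::vZZ::
:::ZZ:::
::::::::
::::::::
step 16: ::::::::
:::ZZ:::
::::ZZ::
::::>Z::
:::ZZ:::
::::::::
::::::::
step 17: ::::::::
:::ZZ:::
::::^Z::
:::::Z::
:::ZZ:::
::::::::
::::::::
step 18: ::::::::
:::ZZ:::
:::<:Z::
:::::Z::
:::ZZ:::
::::::::
::::::::
step 19: ::::::::
:::^Z:::
:::Z:Z::
:::::Z::
:::ZZ:::
::::::::
::::::::
step 20: ::::::::
::<:Z:::
:::Z:Z::
:::::Z::
:::ZZ:::
::::::::
::::::::
step 21: ::^:::::
::Z:Z:::
:::Z:Z::
:::::Z::
:::ZZ:::
::::::::
::::::::
step 22: ::Z>::::
::Z:Z:::
:::Z:Z::
:::::Z::
:::ZZ:::
::::::::
::::::::
step 23: ::ZZ::::
::ZvZ:::
:::Z:Z::
:::::Z::
:::ZZ:::
::::::::
::::::::
step 24: ::ZZ::::
::<ZZ:::
:::Z:Z::
:::::Z::
:::ZZ:::
::::::::
::::::::
step 25: ::ZZ::::
:::ZZ:::
::vZ:Z::
:::::Z::
:::ZZ:::
::::::::
::::::::
step 26: ::ZZ::::
:::ZZ:::
:<ZZ:Z::
:::::Z::
:::ZZ:::
::::::::
::::::::
step 27: ::ZZ::::
:^:ZZ:::
:ZZZ:Z::
:::::Z::
:::ZZ:::
::::::::
::::::::
step 28: ::ZZ::::
:Z>ZZ:::
:ZZZ:Z::
:::::Z::
:::ZZ:::
::::::::
::::::::
step 29: ::ZZ::::
:ZZZZ:::
:ZvZ:Z::
:::::Z::
:::ZZ:::
::::::::
::::::::
step 30: ::ZZ::::
:ZZZZ:::
:Z:>:Z::
:::::Z::
:::ZZ:::
::::::::
::::::::
step 31: ::ZZ::::
:ZZ^Z:::
:Z:::Z::
:::::Z::
:::ZZ:::
::::::::
::::::::
step 32: ::ZZ::::
:Z<:Z:::
:Z:::Z::
:::::Z::
:::ZZ:::
::::::::
::::::::
step 33: ::ZZ::::
:Z::Z:::
:Zv::Z::
:::::Z::
:::ZZ:::
::::::::
::::::::
step 34: ::ZZ::::
:Z::Z:::
:<Z::Z::
:::::Z::
:::ZZ:::
::::::::
::::::::
step 35: ::ZZ::::
:Z::Z:::
::Z::Z::
:v:::Z::
:::ZZ:::
::::::::
::::::::
step 36: ::ZZ::::
:Z::Z:::
::Z::Z::
<Z:::Z::
:::ZZ:::
::::::::
::::::::
step 37: ::ZZ::::
:Z::Z:::
^:Z::Z::
ZZ:::Z::
:::ZZ:::
::::::::
::::::::
step 38: ::ZZ::::
:Z::Z:::
Z>Z::Z::
ZZ:::Z::
:::ZZ:::
::::::::
::::::::
step 39: ::ZZ::::
:Z::Z:::
ZZZ::Z::
Zv:::Z::
:::ZZ:::
::::::::
::::::::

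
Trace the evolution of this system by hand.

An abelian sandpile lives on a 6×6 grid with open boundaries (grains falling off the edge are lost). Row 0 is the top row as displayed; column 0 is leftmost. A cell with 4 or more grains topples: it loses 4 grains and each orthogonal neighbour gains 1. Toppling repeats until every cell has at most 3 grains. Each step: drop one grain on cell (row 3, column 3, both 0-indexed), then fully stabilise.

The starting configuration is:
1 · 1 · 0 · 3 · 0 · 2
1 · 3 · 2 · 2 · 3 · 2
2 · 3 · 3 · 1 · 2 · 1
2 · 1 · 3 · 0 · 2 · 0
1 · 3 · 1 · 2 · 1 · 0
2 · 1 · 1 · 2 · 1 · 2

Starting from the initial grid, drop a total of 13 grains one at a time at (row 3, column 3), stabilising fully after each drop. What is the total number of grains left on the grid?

step 0: 1 · 1 · 0 · 3 · 0 · 2
1 · 3 · 2 · 2 · 3 · 2
2 · 3 · 3 · 1 · 2 · 1
2 · 1 · 3 · 0 · 2 · 0
1 · 3 · 1 · 2 · 1 · 0
2 · 1 · 1 · 2 · 1 · 2
step 1: 1 · 1 · 0 · 3 · 0 · 2
1 · 3 · 2 · 2 · 3 · 2
2 · 3 · 3 · 1 · 2 · 1
2 · 1 · 3 · 1 · 2 · 0
1 · 3 · 1 · 2 · 1 · 0
2 · 1 · 1 · 2 · 1 · 2
step 2: 1 · 1 · 0 · 3 · 0 · 2
1 · 3 · 2 · 2 · 3 · 2
2 · 3 · 3 · 1 · 2 · 1
2 · 1 · 3 · 2 · 2 · 0
1 · 3 · 1 · 2 · 1 · 0
2 · 1 · 1 · 2 · 1 · 2
step 3: 1 · 1 · 0 · 3 · 0 · 2
1 · 3 · 2 · 2 · 3 · 2
2 · 3 · 3 · 1 · 2 · 1
2 · 1 · 3 · 3 · 2 · 0
1 · 3 · 1 · 2 · 1 · 0
2 · 1 · 1 · 2 · 1 · 2
step 4: 1 · 2 · 1 · 3 · 0 · 2
2 · 1 · 0 · 3 · 3 · 2
3 · 1 · 2 · 3 · 2 · 1
2 · 3 · 1 · 1 · 3 · 0
1 · 3 · 2 · 3 · 1 · 0
2 · 1 · 1 · 2 · 1 · 2
step 5: 1 · 2 · 1 · 3 · 0 · 2
2 · 1 · 0 · 3 · 3 · 2
3 · 1 · 2 · 3 · 2 · 1
2 · 3 · 1 · 2 · 3 · 0
1 · 3 · 2 · 3 · 1 · 0
2 · 1 · 1 · 2 · 1 · 2
step 6: 1 · 2 · 1 · 3 · 0 · 2
2 · 1 · 0 · 3 · 3 · 2
3 · 1 · 2 · 3 · 2 · 1
2 · 3 · 1 · 3 · 3 · 0
1 · 3 · 2 · 3 · 1 · 0
2 · 1 · 1 · 2 · 1 · 2
step 7: 1 · 2 · 2 · 0 · 2 · 2
2 · 1 · 1 · 2 · 1 · 3
3 · 1 · 3 · 2 · 1 · 2
2 · 3 · 2 · 3 · 1 · 1
1 · 3 · 3 · 0 · 3 · 0
2 · 1 · 1 · 3 · 1 · 2
step 8: 1 · 2 · 2 · 0 · 2 · 2
2 · 1 · 1 · 2 · 1 · 3
3 · 1 · 3 · 3 · 1 · 2
2 · 3 · 3 · 0 · 2 · 1
1 · 3 · 3 · 1 · 3 · 0
2 · 1 · 1 · 3 · 1 · 2
step 9: 1 · 2 · 2 · 0 · 2 · 2
2 · 1 · 1 · 2 · 1 · 3
3 · 1 · 3 · 3 · 1 · 2
2 · 3 · 3 · 1 · 2 · 1
1 · 3 · 3 · 1 · 3 · 0
2 · 1 · 1 · 3 · 1 · 2
step 10: 1 · 2 · 2 · 0 · 2 · 2
2 · 1 · 1 · 2 · 1 · 3
3 · 1 · 3 · 3 · 1 · 2
2 · 3 · 3 · 2 · 2 · 1
1 · 3 · 3 · 1 · 3 · 0
2 · 1 · 1 · 3 · 1 · 2
step 11: 1 · 2 · 2 · 0 · 2 · 2
2 · 1 · 1 · 2 · 1 · 3
3 · 1 · 3 · 3 · 1 · 2
2 · 3 · 3 · 3 · 2 · 1
1 · 3 · 3 · 1 · 3 · 0
2 · 1 · 1 · 3 · 1 · 2
step 12: 1 · 2 · 2 · 0 · 2 · 2
2 · 1 · 2 · 3 · 1 · 3
3 · 3 · 1 · 1 · 2 · 2
3 · 1 · 3 · 2 · 3 · 1
2 · 1 · 1 · 3 · 3 · 0
2 · 2 · 2 · 3 · 1 · 2
step 13: 1 · 2 · 2 · 0 · 2 · 2
2 · 1 · 2 · 3 · 1 · 3
3 · 3 · 1 · 1 · 2 · 2
3 · 1 · 3 · 3 · 3 · 1
2 · 1 · 1 · 3 · 3 · 0
2 · 2 · 2 · 3 · 1 · 2

69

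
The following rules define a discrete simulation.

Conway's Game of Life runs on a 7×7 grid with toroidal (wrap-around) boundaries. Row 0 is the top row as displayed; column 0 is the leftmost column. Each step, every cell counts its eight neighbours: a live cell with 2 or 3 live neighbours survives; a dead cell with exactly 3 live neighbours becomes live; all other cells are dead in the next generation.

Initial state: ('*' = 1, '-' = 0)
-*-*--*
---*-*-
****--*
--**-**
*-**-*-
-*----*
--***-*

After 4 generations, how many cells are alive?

15

[0] -*-*--*
---*-*-
****--*
--**-**
*-**-*-
-*----*
--***-*
[1] *-----*
---*-*-
**-----
-----*-
*--*-*-
-*----*
-*-**-*
[2] *-**--*
-*-----
----*-*
**--*--
*---**-
-*-*--*
-**---*
[3] ---*--*
-***-**
-*---*-
**-**--
--****-
-*-**-*
-----**
[4] ---*---
-*-*-**
-----*-
**----*
------*
*-----*
--**--*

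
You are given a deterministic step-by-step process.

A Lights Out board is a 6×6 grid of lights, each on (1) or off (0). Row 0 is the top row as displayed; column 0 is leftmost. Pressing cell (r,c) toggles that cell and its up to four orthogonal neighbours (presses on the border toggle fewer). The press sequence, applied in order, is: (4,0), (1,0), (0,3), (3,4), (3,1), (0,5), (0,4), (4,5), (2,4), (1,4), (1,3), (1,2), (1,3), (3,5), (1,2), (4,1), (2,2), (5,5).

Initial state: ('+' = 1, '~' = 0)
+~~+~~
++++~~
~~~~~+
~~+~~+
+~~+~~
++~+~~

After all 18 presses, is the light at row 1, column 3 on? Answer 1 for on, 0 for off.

[0] +~~+~~
++++~~
~~~~~+
~~+~~+
+~~+~~
++~+~~
[1] +~~+~~
++++~~
~~~~~+
+~+~~+
~+~+~~
~+~+~~
[2] ~~~+~~
~~++~~
+~~~~+
+~+~~+
~+~+~~
~+~+~~
[3] ~~+~+~
~~+~~~
+~~~~+
+~+~~+
~+~+~~
~+~+~~
[4] ~~+~+~
~~+~~~
+~~~++
+~+++~
~+~++~
~+~+~~
[5] ~~+~+~
~~+~~~
++~~++
~+~++~
~~~++~
~+~+~~
[6] ~~+~~+
~~+~~+
++~~++
~+~++~
~~~++~
~+~+~~
[7] ~~+++~
~~+~++
++~~++
~+~++~
~~~++~
~+~+~~
[8] ~~+++~
~~+~++
++~~++
~+~+++
~~~+~+
~+~+~+
[9] ~~+++~
~~+~~+
++~+~~
~+~+~+
~~~+~+
~+~+~+
[10] ~~++~~
~~+++~
++~++~
~+~+~+
~~~+~+
~+~+~+
[11] ~~+~~~
~~~~~~
++~~+~
~+~+~+
~~~+~+
~+~+~+
[12] ~~~~~~
~+++~~
+++~+~
~+~+~+
~~~+~+
~+~+~+
[13] ~~~+~~
~+~~+~
+++++~
~+~+~+
~~~+~+
~+~+~+
[14] ~~~+~~
~+~~+~
++++++
~+~++~
~~~+~~
~+~+~+
[15] ~~++~~
~~+++~
++~+++
~+~++~
~~~+~~
~+~+~+
[16] ~~++~~
~~+++~
++~+++
~~~++~
++++~~
~~~+~+
[17] ~~++~~
~~~++~
+~+~++
~~+++~
++++~~
~~~+~+
[18] ~~++~~
~~~++~
+~+~++
~~+++~
++++~+
~~~++~

1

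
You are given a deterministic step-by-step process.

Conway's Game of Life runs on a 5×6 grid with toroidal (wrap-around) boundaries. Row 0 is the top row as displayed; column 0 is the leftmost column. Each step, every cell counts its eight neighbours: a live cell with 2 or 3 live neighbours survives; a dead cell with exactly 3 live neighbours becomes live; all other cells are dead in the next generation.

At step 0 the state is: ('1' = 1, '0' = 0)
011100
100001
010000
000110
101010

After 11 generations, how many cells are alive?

20

k=0  011100
100001
010000
000110
101010
k=1  001110
100000
100011
011111
000011
k=2  000110
110000
001000
011000
110000
k=3  001001
011100
101000
101000
110100
k=4  000010
100100
100000
101101
100101
k=5  100110
000001
101110
001100
111100
k=6  100110
111000
011011
100001
100001
k=7  001110
000000
001110
000000
010000
k=8  001100
000000
000100
001100
001100
k=9  001100
001100
001100
000010
010010
k=10  010010
010010
001010
001010
001010
k=11  011011
011011
011011
011011
011011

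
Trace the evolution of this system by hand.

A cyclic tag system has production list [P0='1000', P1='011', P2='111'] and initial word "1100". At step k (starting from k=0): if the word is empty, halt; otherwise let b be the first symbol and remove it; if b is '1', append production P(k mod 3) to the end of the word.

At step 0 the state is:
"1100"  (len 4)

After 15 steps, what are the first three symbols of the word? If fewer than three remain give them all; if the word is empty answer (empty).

gen 0: "1100"  (len 4)
gen 1: "1001000"  (len 7)
gen 2: "001000011"  (len 9)
gen 3: "01000011"  (len 8)
gen 4: "1000011"  (len 7)
gen 5: "000011011"  (len 9)
gen 6: "00011011"  (len 8)
gen 7: "0011011"  (len 7)
gen 8: "011011"  (len 6)
gen 9: "11011"  (len 5)
gen 10: "10111000"  (len 8)
gen 11: "0111000011"  (len 10)
gen 12: "111000011"  (len 9)
gen 13: "110000111000"  (len 12)
gen 14: "10000111000011"  (len 14)
gen 15: "0000111000011111"  (len 16)

000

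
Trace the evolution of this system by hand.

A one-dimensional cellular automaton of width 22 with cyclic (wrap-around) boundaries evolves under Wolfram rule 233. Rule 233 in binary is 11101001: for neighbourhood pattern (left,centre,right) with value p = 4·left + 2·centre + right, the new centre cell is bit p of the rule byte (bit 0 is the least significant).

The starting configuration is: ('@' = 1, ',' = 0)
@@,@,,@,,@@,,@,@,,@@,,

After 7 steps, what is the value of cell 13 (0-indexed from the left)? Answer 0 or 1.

step 0: @@,@,,@,,@@,,@,@,,@@,,
step 1: @@@,,,,,,@@,,,@,,,@@,,
step 2: @@@,@@@@,@@,@,,,@,@@,,
step 3: @@@@@@@@@@@@,,@,,@@@,,
step 4: @@@@@@@@@@@@,,,,,@@@,,
step 5: @@@@@@@@@@@@,@@@,@@@,,
step 6: @@@@@@@@@@@@@@@@@@@@,,
step 7: @@@@@@@@@@@@@@@@@@@@,,

1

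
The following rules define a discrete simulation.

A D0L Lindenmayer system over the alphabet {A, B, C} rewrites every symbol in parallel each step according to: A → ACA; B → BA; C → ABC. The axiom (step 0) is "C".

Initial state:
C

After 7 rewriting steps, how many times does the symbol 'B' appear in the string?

t=0: C
t=1: ABC
t=2: ACABAABC
t=3: ACAABCACABAACAACABAABC
t=4: ACAABCACAACABAABCACAABCACABAACAACAABCACAACAABCACABAACAACABAABC
t=5: ACAABCACAACABAABCACAABCACAACAABCACABAACAACABAABCACAABCACAA…BCACAACABAABCACAABCACABAACAACAABCACAACAABCACABAACAACABAABC  (len 176)
t=6: ACAABCACAACABAABCACAABCACAACAABCACABAACAACABAABCACAABCACAA…BCACAACABAABCACAABCACABAACAACAABCACAACAABCACABAACAACABAABC  (len 500)
t=7: ACAABCACAACABAABCACAABCACAACAABCACABAACAACABAABCACAABCACAA…BCACAACABAABCACAABCACABAACAACAABCACAACAABCACABAACAACABAABC  (len 1420)

228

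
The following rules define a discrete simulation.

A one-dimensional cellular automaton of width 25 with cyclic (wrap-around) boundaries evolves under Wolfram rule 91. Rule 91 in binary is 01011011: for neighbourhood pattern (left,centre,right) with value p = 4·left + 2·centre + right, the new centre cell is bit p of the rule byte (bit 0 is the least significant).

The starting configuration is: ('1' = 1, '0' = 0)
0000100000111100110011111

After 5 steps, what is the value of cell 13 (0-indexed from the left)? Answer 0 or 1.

1

gen 0: 0000100000111100110011111
gen 1: 1111011111100111111110001
gen 2: 0001010000111100000011111
gen 3: 1110001111100111111110001
gen 4: 0011111000111100000011111
gen 5: 1110001111100111111110001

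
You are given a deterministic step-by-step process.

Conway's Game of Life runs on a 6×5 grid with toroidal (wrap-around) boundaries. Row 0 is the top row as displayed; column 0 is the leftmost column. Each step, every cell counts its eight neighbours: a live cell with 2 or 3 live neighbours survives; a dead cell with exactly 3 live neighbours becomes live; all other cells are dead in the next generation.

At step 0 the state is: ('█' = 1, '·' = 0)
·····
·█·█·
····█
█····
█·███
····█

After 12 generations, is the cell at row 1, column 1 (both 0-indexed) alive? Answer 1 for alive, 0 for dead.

1

[0] ·····
·█·█·
····█
█····
█·███
····█
[1] ·····
·····
█···█
██···
██·█·
█···█
[2] ·····
·····
██··█
··█··
··█··
██··█
[3] █····
█····
██···
█·██·
█·██·
██···
[4] █···█
█···█
█·█··
█··█·
█··█·
█·█··
[5] ···█·
···█·
█··█·
█·██·
█·██·
█··█·
[6] ··██·
··██·
·█·█·
█····
█····
·█·█·
[7] ·█··█
·█··█
·█·██
██··█
██··█
·█·██
[8] ·█··█
·█··█
·█·█·
·····
·····
·█·█·
[9] ·█·██
·█·██
█·█··
·····
·····
█·█··
[10] ·█···
·█···
█████
·····
·····
█████
[11] ···██
···██
█████
█████
█████
█████
[12] ·█···
·█···
·····
·····
·····
·····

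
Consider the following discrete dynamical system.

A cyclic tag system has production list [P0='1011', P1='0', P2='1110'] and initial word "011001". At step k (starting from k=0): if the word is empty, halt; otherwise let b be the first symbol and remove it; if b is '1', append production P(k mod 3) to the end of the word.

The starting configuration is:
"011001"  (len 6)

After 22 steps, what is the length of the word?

24

k=0  "011001"  (len 6)
k=1  "11001"  (len 5)
k=2  "10010"  (len 5)
k=3  "00101110"  (len 8)
k=4  "0101110"  (len 7)
k=5  "101110"  (len 6)
k=6  "011101110"  (len 9)
k=7  "11101110"  (len 8)
k=8  "11011100"  (len 8)
k=9  "10111001110"  (len 11)
k=10  "01110011101011"  (len 14)
k=11  "1110011101011"  (len 13)
k=12  "1100111010111110"  (len 16)
k=13  "1001110101111101011"  (len 19)
k=14  "0011101011111010110"  (len 19)
k=15  "011101011111010110"  (len 18)
k=16  "11101011111010110"  (len 17)
k=17  "11010111110101100"  (len 17)
k=18  "10101111101011001110"  (len 20)
k=19  "01011111010110011101011"  (len 23)
k=20  "1011111010110011101011"  (len 22)
k=21  "0111110101100111010111110"  (len 25)
k=22  "111110101100111010111110"  (len 24)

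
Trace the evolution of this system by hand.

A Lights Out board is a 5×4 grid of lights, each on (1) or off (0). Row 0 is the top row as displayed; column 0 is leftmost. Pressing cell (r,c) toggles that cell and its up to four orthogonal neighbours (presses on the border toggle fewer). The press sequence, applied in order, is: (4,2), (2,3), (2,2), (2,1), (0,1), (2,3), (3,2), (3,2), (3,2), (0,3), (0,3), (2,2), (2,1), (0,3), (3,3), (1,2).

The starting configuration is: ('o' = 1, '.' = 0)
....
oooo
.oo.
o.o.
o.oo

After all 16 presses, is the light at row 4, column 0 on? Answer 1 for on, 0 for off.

1

k=0  ....
oooo
.oo.
o.o.
o.oo
k=1  ....
oooo
.oo.
o...
oo..
k=2  ....
ooo.
.o.o
o..o
oo..
k=3  ....
oo..
..o.
o.oo
oo..
k=4  ....
o...
oo..
oooo
oo..
k=5  ooo.
oo..
oo..
oooo
oo..
k=6  ooo.
oo.o
oooo
ooo.
oo..
k=7  ooo.
oo.o
oo.o
o..o
ooo.
k=8  ooo.
oo.o
oooo
ooo.
oo..
k=9  ooo.
oo.o
oo.o
o..o
ooo.
k=10  oo.o
oo..
oo.o
o..o
ooo.
k=11  ooo.
oo.o
oo.o
o..o
ooo.
k=12  ooo.
oooo
o.o.
o.oo
ooo.
k=13  ooo.
o.oo
.o..
oooo
ooo.
k=14  oo.o
o.o.
.o..
oooo
ooo.
k=15  oo.o
o.o.
.o.o
oo..
oooo
k=16  oooo
oo.o
.ooo
oo..
oooo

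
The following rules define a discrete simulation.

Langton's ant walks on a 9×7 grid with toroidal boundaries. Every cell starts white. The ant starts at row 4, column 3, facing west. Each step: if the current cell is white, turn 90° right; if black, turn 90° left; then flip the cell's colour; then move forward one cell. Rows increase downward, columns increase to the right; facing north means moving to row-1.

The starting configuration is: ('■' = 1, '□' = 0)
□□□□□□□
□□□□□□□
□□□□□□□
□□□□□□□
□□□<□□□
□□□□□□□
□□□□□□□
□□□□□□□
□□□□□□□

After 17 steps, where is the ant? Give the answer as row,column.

[0] □□□□□□□
□□□□□□□
□□□□□□□
□□□□□□□
□□□<□□□
□□□□□□□
□□□□□□□
□□□□□□□
□□□□□□□
[1] □□□□□□□
□□□□□□□
□□□□□□□
□□□^□□□
□□□■□□□
□□□□□□□
□□□□□□□
□□□□□□□
□□□□□□□
[2] □□□□□□□
□□□□□□□
□□□□□□□
□□□■>□□
□□□■□□□
□□□□□□□
□□□□□□□
□□□□□□□
□□□□□□□
[3] □□□□□□□
□□□□□□□
□□□□□□□
□□□■■□□
□□□■v□□
□□□□□□□
□□□□□□□
□□□□□□□
□□□□□□□
[4] □□□□□□□
□□□□□□□
□□□□□□□
□□□■■□□
□□□<■□□
□□□□□□□
□□□□□□□
□□□□□□□
□□□□□□□
[5] □□□□□□□
□□□□□□□
□□□□□□□
□□□■■□□
□□□□■□□
□□□v□□□
□□□□□□□
□□□□□□□
□□□□□□□
[6] □□□□□□□
□□□□□□□
□□□□□□□
□□□■■□□
□□□□■□□
□□<■□□□
□□□□□□□
□□□□□□□
□□□□□□□
[7] □□□□□□□
□□□□□□□
□□□□□□□
□□□■■□□
□□^□■□□
□□■■□□□
□□□□□□□
□□□□□□□
□□□□□□□
[8] □□□□□□□
□□□□□□□
□□□□□□□
□□□■■□□
□□■>■□□
□□■■□□□
□□□□□□□
□□□□□□□
□□□□□□□
[9] □□□□□□□
□□□□□□□
□□□□□□□
□□□■■□□
□□■■■□□
□□■v□□□
□□□□□□□
□□□□□□□
□□□□□□□
[10] □□□□□□□
□□□□□□□
□□□□□□□
□□□■■□□
□□■■■□□
□□■□>□□
□□□□□□□
□□□□□□□
□□□□□□□
[11] □□□□□□□
□□□□□□□
□□□□□□□
□□□■■□□
□□■■■□□
□□■□■□□
□□□□v□□
□□□□□□□
□□□□□□□
[12] □□□□□□□
□□□□□□□
□□□□□□□
□□□■■□□
□□■■■□□
□□■□■□□
□□□<■□□
□□□□□□□
□□□□□□□
[13] □□□□□□□
□□□□□□□
□□□□□□□
□□□■■□□
□□■■■□□
□□■^■□□
□□□■■□□
□□□□□□□
□□□□□□□
[14] □□□□□□□
□□□□□□□
□□□□□□□
□□□■■□□
□□■■■□□
□□■■>□□
□□□■■□□
□□□□□□□
□□□□□□□
[15] □□□□□□□
□□□□□□□
□□□□□□□
□□□■■□□
□□■■^□□
□□■■□□□
□□□■■□□
□□□□□□□
□□□□□□□
[16] □□□□□□□
□□□□□□□
□□□□□□□
□□□■■□□
□□■<□□□
□□■■□□□
□□□■■□□
□□□□□□□
□□□□□□□
[17] □□□□□□□
□□□□□□□
□□□□□□□
□□□■■□□
□□■□□□□
□□■v□□□
□□□■■□□
□□□□□□□
□□□□□□□

5,3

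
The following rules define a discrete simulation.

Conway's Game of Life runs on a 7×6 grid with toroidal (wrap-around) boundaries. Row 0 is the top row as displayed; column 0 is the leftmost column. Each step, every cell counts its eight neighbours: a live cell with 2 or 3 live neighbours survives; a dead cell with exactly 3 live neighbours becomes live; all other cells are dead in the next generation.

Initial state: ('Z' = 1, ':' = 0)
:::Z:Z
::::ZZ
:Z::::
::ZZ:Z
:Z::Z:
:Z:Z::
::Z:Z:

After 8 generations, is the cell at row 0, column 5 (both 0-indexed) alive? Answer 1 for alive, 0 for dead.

step 0: :::Z:Z
::::ZZ
:Z::::
::ZZ:Z
:Z::Z:
:Z:Z::
::Z:Z:
step 1: :::Z:Z
Z:::ZZ
Z:ZZ:Z
ZZZZZ:
ZZ::Z:
:Z:ZZ:
::Z:Z:
step 2: Z::Z::
:ZZ:::
::::::
::::::
::::::
ZZ::Z:
::Z::Z
step 3: Z::Z::
:ZZ:::
::::::
::::::
::::::
ZZ:::Z
::ZZZZ
step 4: Z::::Z
:ZZ:::
::::::
::::::
Z:::::
ZZZZ:Z
::ZZ::
step 5: Z::Z::
ZZ::::
::::::
::::::
Z:Z::Z
Z::ZZZ
:::Z::
step 6: ZZZ:::
ZZ::::
::::::
::::::
ZZ:Z::
ZZZZ::
Z:ZZ::
step 7: :::Z:Z
Z:Z:::
::::::
::::::
Z::Z::
::::ZZ
:::::Z
step 8: Z:::ZZ
::::::
::::::
::::::
::::ZZ
Z:::ZZ
Z::::Z

1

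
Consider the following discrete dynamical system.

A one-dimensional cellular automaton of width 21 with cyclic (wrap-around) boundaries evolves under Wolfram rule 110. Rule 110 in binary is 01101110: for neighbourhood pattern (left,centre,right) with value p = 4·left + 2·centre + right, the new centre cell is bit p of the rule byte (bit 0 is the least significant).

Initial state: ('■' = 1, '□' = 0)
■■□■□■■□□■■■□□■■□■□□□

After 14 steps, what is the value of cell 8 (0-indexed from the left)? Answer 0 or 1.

step 0: ■■□■□■■□□■■■□□■■□■□□□
step 1: ■■■■■■■□■■□■□■■■■■□□■
step 2: □□□□□□■■■■■■■■□□□■□■■
step 3: □□□□□■■□□□□□□■□□■■■■■
step 4: □□□□■■■□□□□□■■□■■□□□■
step 5: □□□■■□■□□□□■■■■■■□□■■
step 6: □□■■■■■□□□■■□□□□■□■■■
step 7: □■■□□□■□□■■■□□□■■■■□■
step 8: ■■■□□■■□■■□■□□■■□□■■■
step 9: □□■□■■■■■■■■□■■■□■■□□
step 10: □■■■■□□□□□□■■■□■■■■□□
step 11: ■■□□■□□□□□■■□■■■□□■□□
step 12: ■■□■■□□□□■■■■■□■□■■□■
step 13: □■■■■□□□■■□□□■■■■■■■■
step 14: ■■□□■□□■■■□□■■□□□□□□■

1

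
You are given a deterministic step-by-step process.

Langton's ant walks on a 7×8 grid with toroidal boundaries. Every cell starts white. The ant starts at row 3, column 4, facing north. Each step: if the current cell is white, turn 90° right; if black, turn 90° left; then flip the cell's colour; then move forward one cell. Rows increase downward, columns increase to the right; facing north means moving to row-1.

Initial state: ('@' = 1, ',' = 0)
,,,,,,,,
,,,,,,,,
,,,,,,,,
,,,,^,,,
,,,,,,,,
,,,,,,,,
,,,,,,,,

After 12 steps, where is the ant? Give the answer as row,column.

3,2

gen 0: ,,,,,,,,
,,,,,,,,
,,,,,,,,
,,,,^,,,
,,,,,,,,
,,,,,,,,
,,,,,,,,
gen 1: ,,,,,,,,
,,,,,,,,
,,,,,,,,
,,,,@>,,
,,,,,,,,
,,,,,,,,
,,,,,,,,
gen 2: ,,,,,,,,
,,,,,,,,
,,,,,,,,
,,,,@@,,
,,,,,v,,
,,,,,,,,
,,,,,,,,
gen 3: ,,,,,,,,
,,,,,,,,
,,,,,,,,
,,,,@@,,
,,,,<@,,
,,,,,,,,
,,,,,,,,
gen 4: ,,,,,,,,
,,,,,,,,
,,,,,,,,
,,,,^@,,
,,,,@@,,
,,,,,,,,
,,,,,,,,
gen 5: ,,,,,,,,
,,,,,,,,
,,,,,,,,
,,,<,@,,
,,,,@@,,
,,,,,,,,
,,,,,,,,
gen 6: ,,,,,,,,
,,,,,,,,
,,,^,,,,
,,,@,@,,
,,,,@@,,
,,,,,,,,
,,,,,,,,
gen 7: ,,,,,,,,
,,,,,,,,
,,,@>,,,
,,,@,@,,
,,,,@@,,
,,,,,,,,
,,,,,,,,
gen 8: ,,,,,,,,
,,,,,,,,
,,,@@,,,
,,,@v@,,
,,,,@@,,
,,,,,,,,
,,,,,,,,
gen 9: ,,,,,,,,
,,,,,,,,
,,,@@,,,
,,,<@@,,
,,,,@@,,
,,,,,,,,
,,,,,,,,
gen 10: ,,,,,,,,
,,,,,,,,
,,,@@,,,
,,,,@@,,
,,,v@@,,
,,,,,,,,
,,,,,,,,
gen 11: ,,,,,,,,
,,,,,,,,
,,,@@,,,
,,,,@@,,
,,<@@@,,
,,,,,,,,
,,,,,,,,
gen 12: ,,,,,,,,
,,,,,,,,
,,,@@,,,
,,^,@@,,
,,@@@@,,
,,,,,,,,
,,,,,,,,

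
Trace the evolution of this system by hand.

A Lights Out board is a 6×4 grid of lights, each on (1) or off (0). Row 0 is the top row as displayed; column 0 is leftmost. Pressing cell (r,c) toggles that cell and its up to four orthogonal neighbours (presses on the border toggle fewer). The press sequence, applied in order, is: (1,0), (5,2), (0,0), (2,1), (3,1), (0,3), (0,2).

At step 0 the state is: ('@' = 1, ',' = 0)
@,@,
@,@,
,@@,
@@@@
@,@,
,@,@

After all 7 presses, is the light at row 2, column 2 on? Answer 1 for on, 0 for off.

0

0) @,@,
@,@,
,@@,
@@@@
@,@,
,@,@
1) ,,@,
,@@,
@@@,
@@@@
@,@,
,@,@
2) ,,@,
,@@,
@@@,
@@@@
@,,,
,,@,
3) @@@,
@@@,
@@@,
@@@@
@,,,
,,@,
4) @@@,
@,@,
,,,,
@,@@
@,,,
,,@,
5) @@@,
@,@,
,@,,
,@,@
@@,,
,,@,
6) @@,@
@,@@
,@,,
,@,@
@@,,
,,@,
7) @,@,
@,,@
,@,,
,@,@
@@,,
,,@,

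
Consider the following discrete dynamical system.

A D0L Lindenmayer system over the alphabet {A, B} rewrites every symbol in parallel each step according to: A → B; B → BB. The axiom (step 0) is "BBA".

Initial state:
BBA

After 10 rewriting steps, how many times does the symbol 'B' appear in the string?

k=0  BBA
k=1  BBBBB
k=2  BBBBBBBBBB
k=3  BBBBBBBBBBBBBBBBBBBB
k=4  BBBBBBBBBBBBBBBBBBBBBBBBBBBBBBBBBBBBBBBB
k=5  BBBBBBBBBBBBBBBBBBBBBBBBBBBBBBBBBBBBBBBBBBBBBBBBBBBBBBBBBBBBBBBBBBBBBBBBBBBBBBBB
k=6  BBBBBBBBBBBBBBBBBBBBBBBBBBBBBBBBBBBBBBBBBBBBBBBBBBBBBBBBBB…BBBBBBBBBBBBBBBBBBBBBBBBBBBBBBBBBBBBBBBBBBBBBBBBBBBBBBBBBB  (len 160)
k=7  BBBBBBBBBBBBBBBBBBBBBBBBBBBBBBBBBBBBBBBBBBBBBBBBBBBBBBBBBB…BBBBBBBBBBBBBBBBBBBBBBBBBBBBBBBBBBBBBBBBBBBBBBBBBBBBBBBBBB  (len 320)
k=8  BBBBBBBBBBBBBBBBBBBBBBBBBBBBBBBBBBBBBBBBBBBBBBBBBBBBBBBBBB…BBBBBBBBBBBBBBBBBBBBBBBBBBBBBBBBBBBBBBBBBBBBBBBBBBBBBBBBBB  (len 640)
k=9  BBBBBBBBBBBBBBBBBBBBBBBBBBBBBBBBBBBBBBBBBBBBBBBBBBBBBBBBBB…BBBBBBBBBBBBBBBBBBBBBBBBBBBBBBBBBBBBBBBBBBBBBBBBBBBBBBBBBB  (len 1280)
k=10  BBBBBBBBBBBBBBBBBBBBBBBBBBBBBBBBBBBBBBBBBBBBBBBBBBBBBBBBBB…BBBBBBBBBBBBBBBBBBBBBBBBBBBBBBBBBBBBBBBBBBBBBBBBBBBBBBBBBB  (len 2560)

2560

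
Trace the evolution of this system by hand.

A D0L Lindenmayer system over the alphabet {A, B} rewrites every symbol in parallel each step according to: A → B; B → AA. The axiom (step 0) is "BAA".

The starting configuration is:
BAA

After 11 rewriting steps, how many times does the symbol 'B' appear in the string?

[0] BAA
[1] AABB
[2] BBAAAA
[3] AAAABBBB
[4] BBBBAAAAAAAA
[5] AAAAAAAABBBBBBBB
[6] BBBBBBBBAAAAAAAAAAAAAAAA
[7] AAAAAAAAAAAAAAAABBBBBBBBBBBBBBBB
[8] BBBBBBBBBBBBBBBBAAAAAAAAAAAAAAAAAAAAAAAAAAAAAAAA
[9] AAAAAAAAAAAAAAAAAAAAAAAAAAAAAAAABBBBBBBBBBBBBBBBBBBBBBBBBBBBBBBB
[10] BBBBBBBBBBBBBBBBBBBBBBBBBBBBBBBBAAAAAAAAAAAAAAAAAAAAAAAAAAAAAAAAAAAAAAAAAAAAAAAAAAAAAAAAAAAAAAAA
[11] AAAAAAAAAAAAAAAAAAAAAAAAAAAAAAAAAAAAAAAAAAAAAAAAAAAAAAAAAA…BBBBBBBBBBBBBBBBBBBBBBBBBBBBBBBBBBBBBBBBBBBBBBBBBBBBBBBBBB  (len 128)

64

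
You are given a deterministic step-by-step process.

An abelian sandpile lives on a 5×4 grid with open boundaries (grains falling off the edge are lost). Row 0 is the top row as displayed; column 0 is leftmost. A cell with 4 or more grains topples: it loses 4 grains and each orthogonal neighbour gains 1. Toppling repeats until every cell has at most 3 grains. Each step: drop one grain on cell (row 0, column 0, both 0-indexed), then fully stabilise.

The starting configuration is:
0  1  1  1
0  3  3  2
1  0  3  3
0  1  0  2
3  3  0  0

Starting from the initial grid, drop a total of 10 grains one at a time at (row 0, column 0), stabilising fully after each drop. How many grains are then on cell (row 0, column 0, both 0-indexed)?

t=0: 0  1  1  1
0  3  3  2
1  0  3  3
0  1  0  2
3  3  0  0
t=1: 1  1  1  1
0  3  3  2
1  0  3  3
0  1  0  2
3  3  0  0
t=2: 2  1  1  1
0  3  3  2
1  0  3  3
0  1  0  2
3  3  0  0
t=3: 3  1  1  1
0  3  3  2
1  0  3  3
0  1  0  2
3  3  0  0
t=4: 0  2  1  1
1  3  3  2
1  0  3  3
0  1  0  2
3  3  0  0
t=5: 1  2  1  1
1  3  3  2
1  0  3  3
0  1  0  2
3  3  0  0
t=6: 2  2  1  1
1  3  3  2
1  0  3  3
0  1  0  2
3  3  0  0
t=7: 3  2  1  1
1  3  3  2
1  0  3  3
0  1  0  2
3  3  0  0
t=8: 0  3  1  1
2  3  3  2
1  0  3  3
0  1  0  2
3  3  0  0
t=9: 1  3  1  1
2  3  3  2
1  0  3  3
0  1  0  2
3  3  0  0
t=10: 2  3  1  1
2  3  3  2
1  0  3  3
0  1  0  2
3  3  0  0

2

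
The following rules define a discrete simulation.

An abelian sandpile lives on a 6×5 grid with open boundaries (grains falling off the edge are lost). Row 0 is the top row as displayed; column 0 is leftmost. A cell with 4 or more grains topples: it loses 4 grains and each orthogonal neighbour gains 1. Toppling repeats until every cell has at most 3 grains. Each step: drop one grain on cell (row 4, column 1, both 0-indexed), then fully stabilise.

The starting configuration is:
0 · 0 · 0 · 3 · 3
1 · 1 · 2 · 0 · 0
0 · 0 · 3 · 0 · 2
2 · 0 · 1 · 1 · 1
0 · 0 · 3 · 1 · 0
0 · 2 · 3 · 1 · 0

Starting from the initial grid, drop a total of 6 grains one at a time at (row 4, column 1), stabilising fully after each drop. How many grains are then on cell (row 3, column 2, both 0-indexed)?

2

gen 0: 0 · 0 · 0 · 3 · 3
1 · 1 · 2 · 0 · 0
0 · 0 · 3 · 0 · 2
2 · 0 · 1 · 1 · 1
0 · 0 · 3 · 1 · 0
0 · 2 · 3 · 1 · 0
gen 1: 0 · 0 · 0 · 3 · 3
1 · 1 · 2 · 0 · 0
0 · 0 · 3 · 0 · 2
2 · 0 · 1 · 1 · 1
0 · 1 · 3 · 1 · 0
0 · 2 · 3 · 1 · 0
gen 2: 0 · 0 · 0 · 3 · 3
1 · 1 · 2 · 0 · 0
0 · 0 · 3 · 0 · 2
2 · 0 · 1 · 1 · 1
0 · 2 · 3 · 1 · 0
0 · 2 · 3 · 1 · 0
gen 3: 0 · 0 · 0 · 3 · 3
1 · 1 · 2 · 0 · 0
0 · 0 · 3 · 0 · 2
2 · 0 · 1 · 1 · 1
0 · 3 · 3 · 1 · 0
0 · 2 · 3 · 1 · 0
gen 4: 0 · 0 · 0 · 3 · 3
1 · 1 · 2 · 0 · 0
0 · 0 · 3 · 0 · 2
2 · 1 · 2 · 1 · 1
1 · 2 · 1 · 2 · 0
1 · 0 · 1 · 2 · 0
gen 5: 0 · 0 · 0 · 3 · 3
1 · 1 · 2 · 0 · 0
0 · 0 · 3 · 0 · 2
2 · 1 · 2 · 1 · 1
1 · 3 · 1 · 2 · 0
1 · 0 · 1 · 2 · 0
gen 6: 0 · 0 · 0 · 3 · 3
1 · 1 · 2 · 0 · 0
0 · 0 · 3 · 0 · 2
2 · 2 · 2 · 1 · 1
2 · 0 · 2 · 2 · 0
1 · 1 · 1 · 2 · 0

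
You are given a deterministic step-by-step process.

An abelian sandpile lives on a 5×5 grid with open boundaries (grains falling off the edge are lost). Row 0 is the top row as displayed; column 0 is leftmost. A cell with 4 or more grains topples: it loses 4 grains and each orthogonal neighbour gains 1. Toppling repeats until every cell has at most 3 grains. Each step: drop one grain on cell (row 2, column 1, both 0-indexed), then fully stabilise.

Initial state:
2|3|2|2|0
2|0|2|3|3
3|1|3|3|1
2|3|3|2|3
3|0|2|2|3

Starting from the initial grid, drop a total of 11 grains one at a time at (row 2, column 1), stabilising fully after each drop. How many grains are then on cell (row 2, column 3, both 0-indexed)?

3

[0] 2|3|2|2|0
2|0|2|3|3
3|1|3|3|1
2|3|3|2|3
3|0|2|2|3
[1] 2|3|2|2|0
2|0|2|3|3
3|2|3|3|1
2|3|3|2|3
3|0|2|2|3
[2] 2|3|2|2|0
2|0|2|3|3
3|3|3|3|1
2|3|3|2|3
3|0|2|2|3
[3] 2|3|3|3|1
3|2|0|2|1
1|3|3|3|0
1|2|3|2|2
0|3|0|1|1
[4] 2|3|3|3|1
3|3|1|3|1
2|2|2|1|1
2|1|2|0|3
1|0|2|2|1
[5] 2|3|3|3|1
3|3|1|3|1
2|3|2|1|1
2|1|2|0|3
1|0|2|2|1
[6] 0|2|2|1|2
2|3|1|1|2
0|3|0|3|1
3|2|3|0|3
1|0|2|2|1
[7] 0|3|2|1|2
3|0|2|1|2
1|1|1|3|1
3|3|3|0|3
1|0|2|2|1
[8] 0|3|2|1|2
3|0|2|1|2
1|2|1|3|1
3|3|3|0|3
1|0|2|2|1
[9] 0|3|2|1|2
3|0|2|1|2
1|3|1|3|1
3|3|3|0|3
1|0|2|2|1
[10] 0|3|2|1|2
3|1|2|1|2
3|1|3|3|1
0|2|0|1|3
2|1|3|2|1
[11] 0|3|2|1|2
3|1|2|1|2
3|2|3|3|1
0|2|0|1|3
2|1|3|2|1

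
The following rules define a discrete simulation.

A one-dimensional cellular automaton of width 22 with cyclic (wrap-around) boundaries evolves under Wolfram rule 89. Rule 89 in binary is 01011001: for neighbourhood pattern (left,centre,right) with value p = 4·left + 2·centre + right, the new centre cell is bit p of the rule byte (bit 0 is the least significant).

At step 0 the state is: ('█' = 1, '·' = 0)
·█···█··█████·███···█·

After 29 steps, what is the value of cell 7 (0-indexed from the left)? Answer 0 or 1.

step 0: ·█···█··█████·███···█·
step 1: ··██··█·█···█·█·███··█
step 2: █·███····██·····█·██··
step 3: ··█·████·██████···███·
step 4: █···█··█·█····███·█·██
step 5: ███··█····███·█·█···█·
step 6: █·██··███·█·█····██···
step 7: ··███·█·█····███·████·
step 8: █·█·█····███·█·█·█··██
step 9: █····███·█·█······█·█·
step 10: ·███·█·█····█████·····
step 11: ·█·█····███·█···██████
step 12: ····███·█·█··██·█····█
step 13: ███·█·█····█·██··███··
step 14: █·█····███···███·█·██·
step 15: ···███·█·███·█·█···██·
step 16: ██·█·█···█·█····██·███
step 17: ·█····██····███·██·█··
step 18: ··███·█████·█·█·██··██
step 19: █·█·█·█···█·····███·██
step 20: █······██··████·█·█·█·
step 21: ·█████·███·█··█·······
step 22: ·█···█·█·█··█··███████
step 23: ··██······█··█·█·····█
step 24: █·███████··█····████··
step 25: ··█·····██··███·█··██·
step 26: █··████·███·█·█··█·███
step 27: ██·█··█·█·█····█···█··
step 28: ██··█······███··██··█·
step 29: ███··█████·█·██·███···

1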